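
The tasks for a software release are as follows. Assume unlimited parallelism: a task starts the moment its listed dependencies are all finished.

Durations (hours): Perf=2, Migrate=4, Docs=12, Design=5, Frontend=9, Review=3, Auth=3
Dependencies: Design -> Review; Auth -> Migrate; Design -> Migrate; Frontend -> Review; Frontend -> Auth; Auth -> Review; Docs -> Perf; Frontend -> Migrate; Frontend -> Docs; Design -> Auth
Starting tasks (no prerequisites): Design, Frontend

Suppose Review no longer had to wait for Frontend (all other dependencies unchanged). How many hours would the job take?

23

Before: longest chain Frontend→Docs→Perf = 9+12+2 = 23, finish 23.
Dropping Frontend→Review doesn't change Review's earliest start (12); another predecessor still binds.
New critical path: Frontend→Docs→Perf = 9+12+2 = 23 ⇒ 23 hours.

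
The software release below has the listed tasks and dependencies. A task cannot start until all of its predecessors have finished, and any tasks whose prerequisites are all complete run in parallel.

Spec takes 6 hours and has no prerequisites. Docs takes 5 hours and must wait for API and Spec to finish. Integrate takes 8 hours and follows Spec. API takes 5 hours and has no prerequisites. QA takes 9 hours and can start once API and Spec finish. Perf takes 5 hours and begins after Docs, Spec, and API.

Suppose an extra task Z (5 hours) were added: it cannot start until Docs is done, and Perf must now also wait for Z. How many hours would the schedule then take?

Originally the schedule takes 16 hours.
With Z inserted, Perf now waits for max(Docs, Spec, API, Z).
New critical path: Spec→Docs→Z→Perf = 6+5+5+5 = 21 ⇒ 21 hours.

21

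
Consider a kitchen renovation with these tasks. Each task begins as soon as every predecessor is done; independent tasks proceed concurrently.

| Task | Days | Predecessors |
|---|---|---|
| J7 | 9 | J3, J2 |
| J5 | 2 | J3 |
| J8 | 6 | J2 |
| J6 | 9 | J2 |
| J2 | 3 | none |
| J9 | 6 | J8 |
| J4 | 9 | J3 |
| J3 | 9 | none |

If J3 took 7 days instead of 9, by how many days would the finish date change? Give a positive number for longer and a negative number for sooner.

-2

As given, the longest chain is J3→J4 = 9+9 = 18, so the finish is 18 days.
Since J3 is critical, the -2 change carries straight to that chain (now 16 days).
The critical path is still J3→J4; finish is now 16 days.
Change in finish: 16 − 18 = -2 days.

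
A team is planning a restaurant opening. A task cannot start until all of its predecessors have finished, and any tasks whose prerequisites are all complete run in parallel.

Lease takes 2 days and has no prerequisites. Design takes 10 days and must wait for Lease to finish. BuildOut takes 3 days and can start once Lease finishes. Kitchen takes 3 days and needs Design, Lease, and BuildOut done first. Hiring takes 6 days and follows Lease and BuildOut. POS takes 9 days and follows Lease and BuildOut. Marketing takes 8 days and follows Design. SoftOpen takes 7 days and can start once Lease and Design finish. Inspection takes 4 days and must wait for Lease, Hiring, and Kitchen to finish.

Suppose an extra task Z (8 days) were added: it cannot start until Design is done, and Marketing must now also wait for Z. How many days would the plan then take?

28

Originally the plan takes 20 days.
With Z inserted, Marketing now waits for max(Design, Z).
New critical path: Lease→Design→Z→Marketing = 2+10+8+8 = 28 ⇒ 28 days.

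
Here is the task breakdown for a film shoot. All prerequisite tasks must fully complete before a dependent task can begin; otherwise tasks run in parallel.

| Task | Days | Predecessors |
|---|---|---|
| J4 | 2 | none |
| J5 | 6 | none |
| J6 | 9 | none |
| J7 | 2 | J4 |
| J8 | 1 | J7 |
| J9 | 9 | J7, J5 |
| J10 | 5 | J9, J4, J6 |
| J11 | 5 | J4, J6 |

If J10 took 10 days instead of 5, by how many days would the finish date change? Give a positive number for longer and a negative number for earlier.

5

Critical path before the change: J5→J9→J10 = 6+9+5 = 20 giving 20 days.
J10 lies on that path, so at 10 days the path becomes 25 days.
No other chain overtakes it, so the finish is 25 days.
Change in finish: 25 − 20 = +5 days.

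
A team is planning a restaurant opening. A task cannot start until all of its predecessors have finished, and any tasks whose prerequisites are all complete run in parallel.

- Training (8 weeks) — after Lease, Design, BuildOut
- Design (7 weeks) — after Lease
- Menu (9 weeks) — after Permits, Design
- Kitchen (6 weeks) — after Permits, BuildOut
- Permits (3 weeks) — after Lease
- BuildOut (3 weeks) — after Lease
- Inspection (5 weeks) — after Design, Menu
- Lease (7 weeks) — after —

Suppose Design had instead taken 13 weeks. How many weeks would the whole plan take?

As given, the longest chain is Lease→Design→Menu→Inspection = 7+7+9+5 = 28, so the finish is 28 weeks.
Design lies on that path, so at 13 weeks the path becomes 34 weeks.
No other chain overtakes it, so the finish is 34 weeks.

34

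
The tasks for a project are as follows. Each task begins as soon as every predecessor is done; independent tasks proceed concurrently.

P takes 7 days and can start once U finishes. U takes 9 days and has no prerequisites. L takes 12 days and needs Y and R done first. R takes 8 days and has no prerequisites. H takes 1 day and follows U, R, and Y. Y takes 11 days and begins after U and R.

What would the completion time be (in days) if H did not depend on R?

With the dependency in place, U→Y→L = 9+11+12 = 32 sets the finish at 32 days.
Dropping R→H doesn't change H's earliest start (20); another predecessor still binds.
After: U→Y→L = 9+11+12 = 32 → 32 days.

32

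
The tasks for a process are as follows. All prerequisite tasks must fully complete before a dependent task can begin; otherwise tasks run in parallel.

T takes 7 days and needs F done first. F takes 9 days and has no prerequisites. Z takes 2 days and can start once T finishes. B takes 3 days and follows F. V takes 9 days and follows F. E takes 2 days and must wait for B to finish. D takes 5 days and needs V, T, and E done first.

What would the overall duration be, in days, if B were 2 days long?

23

Critical path before the change: F→V→D = 9+9+5 = 23 giving 23 days.
The longest path through B is only 19 days, so B has float 4.
The critical path is still F→V→D; finish is now 23 days.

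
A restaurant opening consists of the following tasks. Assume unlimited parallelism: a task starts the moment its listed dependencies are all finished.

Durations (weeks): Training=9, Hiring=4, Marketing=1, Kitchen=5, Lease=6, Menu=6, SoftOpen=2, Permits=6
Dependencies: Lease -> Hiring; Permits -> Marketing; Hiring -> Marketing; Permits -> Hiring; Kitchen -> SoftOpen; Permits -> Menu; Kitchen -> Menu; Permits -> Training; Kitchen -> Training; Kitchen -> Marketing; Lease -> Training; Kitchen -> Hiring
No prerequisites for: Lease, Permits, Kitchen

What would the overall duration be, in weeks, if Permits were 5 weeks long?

Actual critical path: Permits→Training = 6+9 = 15 ⇒ 15 weeks.
Permits is on the critical path; changing it to 5 makes that path 14 weeks.
The binding chain switches to Lease→Training = 6+9 = 15; finish 15 weeks.

15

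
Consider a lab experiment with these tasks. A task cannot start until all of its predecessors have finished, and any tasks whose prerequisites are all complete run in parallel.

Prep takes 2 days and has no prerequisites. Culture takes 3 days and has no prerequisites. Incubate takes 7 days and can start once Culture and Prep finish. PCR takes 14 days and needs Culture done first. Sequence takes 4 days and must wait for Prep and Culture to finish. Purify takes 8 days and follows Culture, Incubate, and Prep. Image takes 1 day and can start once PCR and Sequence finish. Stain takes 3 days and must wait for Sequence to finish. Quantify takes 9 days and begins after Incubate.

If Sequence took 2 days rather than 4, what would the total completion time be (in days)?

19

Baseline: Culture→Incubate→Quantify = 3+7+9 = 19 → 19 days.
Sequence is off the critical path — its longest chain is 10 days, giving 9 of slack.
The critical path is still Culture→Incubate→Quantify; finish is now 19 days.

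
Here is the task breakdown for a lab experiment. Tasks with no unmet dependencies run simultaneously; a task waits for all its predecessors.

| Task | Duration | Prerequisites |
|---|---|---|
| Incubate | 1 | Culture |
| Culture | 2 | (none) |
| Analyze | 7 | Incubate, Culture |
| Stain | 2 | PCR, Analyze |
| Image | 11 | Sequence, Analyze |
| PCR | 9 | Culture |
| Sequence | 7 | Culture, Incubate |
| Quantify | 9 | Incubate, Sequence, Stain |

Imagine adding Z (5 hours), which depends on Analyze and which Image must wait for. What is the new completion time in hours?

26

Originally the job takes 22 hours.
With Z inserted, Image now waits for max(Sequence, Analyze, Z).
New critical path: Culture→Incubate→Analyze→Z→Image = 2+1+7+5+11 = 26 ⇒ 26 hours.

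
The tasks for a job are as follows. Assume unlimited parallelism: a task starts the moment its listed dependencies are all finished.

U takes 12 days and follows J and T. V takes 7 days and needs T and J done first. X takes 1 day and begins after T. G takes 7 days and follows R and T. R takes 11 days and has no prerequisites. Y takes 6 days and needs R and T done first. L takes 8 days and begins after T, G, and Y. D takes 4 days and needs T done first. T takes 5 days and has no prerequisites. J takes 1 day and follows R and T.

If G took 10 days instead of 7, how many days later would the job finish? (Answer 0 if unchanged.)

3

Critical path before the change: R→G→L = 11+7+8 = 26 giving 26 days.
G lies on that path, so at 10 days the path becomes 29 days.
The critical path is still R→G→L; finish is now 29 days.
Change in finish: 29 − 26 = +3 days.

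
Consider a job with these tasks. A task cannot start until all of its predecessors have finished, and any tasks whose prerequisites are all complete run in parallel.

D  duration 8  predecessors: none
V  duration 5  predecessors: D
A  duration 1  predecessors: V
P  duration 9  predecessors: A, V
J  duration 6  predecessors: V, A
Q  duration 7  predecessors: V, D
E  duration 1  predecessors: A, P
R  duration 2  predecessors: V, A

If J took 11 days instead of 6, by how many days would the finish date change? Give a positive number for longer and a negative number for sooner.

1

Baseline: D→V→A→P→E = 8+5+1+9+1 = 24 → 24 days.
The longest path through J is only 20 days, so J has float 4.
Now D→V→A→J = 8+5+1+11 = 25 is longest, so the finish becomes 25 days.
Change in finish: 25 − 24 = +1 days.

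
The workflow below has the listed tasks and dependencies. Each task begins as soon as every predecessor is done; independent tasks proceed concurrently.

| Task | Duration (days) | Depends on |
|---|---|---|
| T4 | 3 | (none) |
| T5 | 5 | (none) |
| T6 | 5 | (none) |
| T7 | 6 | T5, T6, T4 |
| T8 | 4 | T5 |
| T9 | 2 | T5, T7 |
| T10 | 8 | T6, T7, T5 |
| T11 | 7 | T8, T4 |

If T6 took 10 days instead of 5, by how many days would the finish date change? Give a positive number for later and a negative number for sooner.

5

The binding path is T6→T7→T10 = 5+6+8 = 19; finish at 19 days.
Since T6 is critical, the +5 change carries straight to that chain (now 24 days).
No other chain overtakes it, so the finish is 24 days.
Change in finish: 24 − 19 = +5 days.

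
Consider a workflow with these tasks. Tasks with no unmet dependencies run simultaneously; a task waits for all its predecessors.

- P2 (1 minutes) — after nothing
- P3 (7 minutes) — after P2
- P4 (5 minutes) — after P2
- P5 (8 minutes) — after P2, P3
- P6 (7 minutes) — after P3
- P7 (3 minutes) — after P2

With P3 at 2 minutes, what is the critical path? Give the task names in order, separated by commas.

P2, P3, P5

Actual critical path: P2→P3→P5 = 1+7+8 = 16 ⇒ 16 minutes.
P3 is on the critical path; changing it to 2 makes that path 11 minutes.
No other chain overtakes it, so the finish is 11 minutes.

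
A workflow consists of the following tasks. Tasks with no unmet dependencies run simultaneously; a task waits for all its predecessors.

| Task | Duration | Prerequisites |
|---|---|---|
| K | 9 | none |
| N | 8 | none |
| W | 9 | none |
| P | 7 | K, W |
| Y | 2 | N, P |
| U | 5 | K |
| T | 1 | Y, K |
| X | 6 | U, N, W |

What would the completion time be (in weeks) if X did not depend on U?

19

Original critical path: K→U→X = 9+5+6 = 20 ⇒ 20 weeks.
Without U→X, X's earliest start moves from 14 to 9.
After: K→P→Y→T = 9+7+2+1 = 19 → 19 weeks.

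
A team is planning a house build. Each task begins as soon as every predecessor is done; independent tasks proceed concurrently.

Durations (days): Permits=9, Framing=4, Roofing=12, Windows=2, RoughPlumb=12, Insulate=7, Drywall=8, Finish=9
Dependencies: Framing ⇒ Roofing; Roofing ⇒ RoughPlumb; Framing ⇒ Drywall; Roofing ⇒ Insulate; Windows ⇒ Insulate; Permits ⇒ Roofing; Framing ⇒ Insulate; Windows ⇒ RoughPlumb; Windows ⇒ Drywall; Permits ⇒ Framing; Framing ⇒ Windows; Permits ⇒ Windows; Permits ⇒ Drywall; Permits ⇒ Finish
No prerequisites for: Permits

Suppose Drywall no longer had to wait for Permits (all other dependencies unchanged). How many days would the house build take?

Original critical path: Permits→Framing→Roofing→RoughPlumb = 9+4+12+12 = 37 ⇒ 37 days.
Dropping Permits→Drywall doesn't change Drywall's earliest start (15); another predecessor still binds.
The longest chain is now Permits→Framing→Roofing→RoughPlumb = 9+4+12+12 = 37, so the house build takes 37 days.

37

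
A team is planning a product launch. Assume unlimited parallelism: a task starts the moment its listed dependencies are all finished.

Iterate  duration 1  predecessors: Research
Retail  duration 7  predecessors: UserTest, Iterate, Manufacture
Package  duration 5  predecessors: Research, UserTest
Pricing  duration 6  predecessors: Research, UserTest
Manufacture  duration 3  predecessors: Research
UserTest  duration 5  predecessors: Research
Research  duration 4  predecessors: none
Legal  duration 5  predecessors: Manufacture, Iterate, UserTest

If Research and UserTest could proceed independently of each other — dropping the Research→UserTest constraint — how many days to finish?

14

Original critical path: Research→UserTest→Retail = 4+5+7 = 16 ⇒ 16 days.
Without Research→UserTest, UserTest's earliest start moves from 4 to 0.
After: Research→Manufacture→Retail = 4+3+7 = 14 → 14 days.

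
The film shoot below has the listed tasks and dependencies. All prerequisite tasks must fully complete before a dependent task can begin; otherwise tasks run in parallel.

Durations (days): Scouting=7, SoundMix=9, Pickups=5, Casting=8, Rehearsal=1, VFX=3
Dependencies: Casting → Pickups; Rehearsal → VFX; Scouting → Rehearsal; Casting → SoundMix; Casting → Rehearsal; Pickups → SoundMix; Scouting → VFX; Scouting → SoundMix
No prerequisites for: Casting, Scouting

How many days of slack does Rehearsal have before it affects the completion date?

10

The longest chain is Casting→Pickups→SoundMix = 8+5+9 = 22; overall finish 22 days.
Rehearsal finishes as early as 9 and must finish by 19.
Float = 22 − 12 = 10.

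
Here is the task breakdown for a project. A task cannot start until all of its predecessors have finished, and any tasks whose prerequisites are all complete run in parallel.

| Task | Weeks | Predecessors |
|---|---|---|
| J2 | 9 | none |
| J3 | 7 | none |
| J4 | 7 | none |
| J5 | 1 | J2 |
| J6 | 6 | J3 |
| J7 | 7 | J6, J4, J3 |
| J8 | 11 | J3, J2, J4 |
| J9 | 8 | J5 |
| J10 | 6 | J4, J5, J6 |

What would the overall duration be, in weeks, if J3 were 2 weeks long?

20

Actual critical path: J3→J6→J7 = 7+6+7 = 20 ⇒ 20 weeks.
J3 lies on that path, so at 2 weeks the path becomes 15 weeks.
The binding chain switches to J2→J8 = 9+11 = 20; finish 20 weeks.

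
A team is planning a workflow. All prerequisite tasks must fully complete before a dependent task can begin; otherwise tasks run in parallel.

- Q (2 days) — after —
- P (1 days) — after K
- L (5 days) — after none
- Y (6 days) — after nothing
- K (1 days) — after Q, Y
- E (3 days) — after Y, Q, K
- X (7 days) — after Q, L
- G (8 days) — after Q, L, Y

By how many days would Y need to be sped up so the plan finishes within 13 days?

Current finish: 14 days; target: 13.
Y is on every critical path, so each day cut from Y cuts the finish by one (this holds down to a finish of 13).
Need 14 − 13 = 1 day off Y → Y becomes 5 days, finish becomes 13.

1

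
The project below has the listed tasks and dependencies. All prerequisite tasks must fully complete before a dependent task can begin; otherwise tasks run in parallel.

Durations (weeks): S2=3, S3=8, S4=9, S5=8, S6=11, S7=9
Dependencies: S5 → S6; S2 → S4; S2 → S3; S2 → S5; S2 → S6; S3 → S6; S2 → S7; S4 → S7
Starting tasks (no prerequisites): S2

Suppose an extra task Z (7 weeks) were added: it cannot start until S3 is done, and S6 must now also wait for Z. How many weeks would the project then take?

29

Originally the project takes 22 weeks.
With Z inserted, S6 now waits for max(S5, S2, S3, Z).
New critical path: S2→S3→Z→S6 = 3+8+7+11 = 29 ⇒ 29 weeks.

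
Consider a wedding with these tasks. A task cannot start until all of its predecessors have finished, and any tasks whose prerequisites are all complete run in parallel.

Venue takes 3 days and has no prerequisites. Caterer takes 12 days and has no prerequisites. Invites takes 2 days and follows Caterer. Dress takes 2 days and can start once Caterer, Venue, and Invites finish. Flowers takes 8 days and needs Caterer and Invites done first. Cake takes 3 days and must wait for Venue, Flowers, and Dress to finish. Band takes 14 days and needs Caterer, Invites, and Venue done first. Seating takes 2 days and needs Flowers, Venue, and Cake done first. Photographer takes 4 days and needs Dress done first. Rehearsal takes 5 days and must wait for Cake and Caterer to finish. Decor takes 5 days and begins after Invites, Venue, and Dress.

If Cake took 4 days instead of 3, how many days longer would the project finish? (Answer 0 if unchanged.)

1

Critical path before the change: Caterer→Invites→Flowers→Cake→Rehearsal = 12+2+8+3+5 = 30 giving 30 days.
Cake lies on that path, so at 4 days the path becomes 31 days.
No other chain overtakes it, so the finish is 31 days.
Change in finish: 31 − 30 = +1 days.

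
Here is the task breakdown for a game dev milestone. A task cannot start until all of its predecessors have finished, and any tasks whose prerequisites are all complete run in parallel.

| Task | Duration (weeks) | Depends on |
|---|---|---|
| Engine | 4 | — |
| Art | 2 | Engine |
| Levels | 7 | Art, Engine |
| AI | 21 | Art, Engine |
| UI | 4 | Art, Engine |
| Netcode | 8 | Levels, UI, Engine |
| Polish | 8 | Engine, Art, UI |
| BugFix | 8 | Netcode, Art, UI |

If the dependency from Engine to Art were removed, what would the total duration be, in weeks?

Before: longest chain Engine→Art→Levels→Netcode→BugFix = 4+2+7+8+8 = 29, finish 29.
Without Engine→Art, Art's earliest start moves from 4 to 0.
After: Engine→Levels→Netcode→BugFix = 4+7+8+8 = 27 → 27 weeks.

27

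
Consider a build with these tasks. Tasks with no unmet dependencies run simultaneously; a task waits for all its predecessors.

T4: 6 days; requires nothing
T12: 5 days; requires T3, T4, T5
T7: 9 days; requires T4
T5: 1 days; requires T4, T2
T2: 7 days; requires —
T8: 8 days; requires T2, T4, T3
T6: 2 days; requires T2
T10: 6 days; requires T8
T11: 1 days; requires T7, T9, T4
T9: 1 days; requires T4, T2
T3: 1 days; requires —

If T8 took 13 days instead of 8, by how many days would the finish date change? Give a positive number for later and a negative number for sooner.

Baseline: T2→T8→T10 = 7+8+6 = 21 → 21 days.
T8 is on the critical path; changing it to 13 makes that path 26 days.
No other chain overtakes it, so the finish is 26 days.
Change in finish: 26 − 21 = +5 days.

5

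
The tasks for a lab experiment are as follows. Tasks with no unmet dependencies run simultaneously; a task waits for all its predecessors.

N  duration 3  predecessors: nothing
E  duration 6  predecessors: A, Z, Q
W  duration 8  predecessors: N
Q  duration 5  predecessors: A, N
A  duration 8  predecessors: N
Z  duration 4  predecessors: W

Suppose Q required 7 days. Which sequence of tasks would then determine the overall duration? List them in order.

N, A, Q, E

Actual critical path: N→A→Q→E = 3+8+5+6 = 22 ⇒ 22 days.
Since Q is critical, the +2 change carries straight to that chain (now 24 days).
That remains the longest chain; total 24 days.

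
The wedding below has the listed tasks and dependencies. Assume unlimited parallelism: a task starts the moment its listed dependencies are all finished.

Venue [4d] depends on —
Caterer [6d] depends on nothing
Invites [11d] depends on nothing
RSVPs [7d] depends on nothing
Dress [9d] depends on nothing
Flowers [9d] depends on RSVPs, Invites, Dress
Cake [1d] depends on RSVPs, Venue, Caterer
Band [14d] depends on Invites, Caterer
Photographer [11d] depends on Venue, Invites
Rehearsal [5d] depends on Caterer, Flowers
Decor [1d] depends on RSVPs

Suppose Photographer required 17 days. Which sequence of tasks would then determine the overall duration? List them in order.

Invites, Photographer

As given, the longest chain is Invites→Flowers→Rehearsal = 11+9+5 = 25, so the finish is 25 days.
Photographer has 3 days of float (longest path through it is 22).
Now Invites→Photographer = 11+17 = 28 is longest, so the finish becomes 28 days.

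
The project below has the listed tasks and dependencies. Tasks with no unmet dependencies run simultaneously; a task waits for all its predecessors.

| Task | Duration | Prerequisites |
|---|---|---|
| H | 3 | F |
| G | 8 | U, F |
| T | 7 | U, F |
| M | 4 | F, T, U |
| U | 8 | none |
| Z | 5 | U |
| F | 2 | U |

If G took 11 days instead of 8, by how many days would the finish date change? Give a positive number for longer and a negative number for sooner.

0

The binding path is U→F→T→M = 8+2+7+4 = 21; finish at 21 days.
G has 3 days of float (longest path through it is 18).
No other chain overtakes it, so the finish is 21 days.
Change in finish: 21 − 21 = +0 days.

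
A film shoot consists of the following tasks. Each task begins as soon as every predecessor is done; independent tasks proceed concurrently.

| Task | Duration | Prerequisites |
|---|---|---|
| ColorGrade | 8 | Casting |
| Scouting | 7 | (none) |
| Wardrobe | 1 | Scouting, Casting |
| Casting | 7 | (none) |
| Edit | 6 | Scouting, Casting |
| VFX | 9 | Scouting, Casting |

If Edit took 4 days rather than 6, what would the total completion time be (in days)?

The binding path is Casting→VFX = 7+9 = 16; finish at 16 days.
Edit is off the critical path — its longest chain is 13 days, giving 3 of slack.
That remains the longest chain; total 16 days.

16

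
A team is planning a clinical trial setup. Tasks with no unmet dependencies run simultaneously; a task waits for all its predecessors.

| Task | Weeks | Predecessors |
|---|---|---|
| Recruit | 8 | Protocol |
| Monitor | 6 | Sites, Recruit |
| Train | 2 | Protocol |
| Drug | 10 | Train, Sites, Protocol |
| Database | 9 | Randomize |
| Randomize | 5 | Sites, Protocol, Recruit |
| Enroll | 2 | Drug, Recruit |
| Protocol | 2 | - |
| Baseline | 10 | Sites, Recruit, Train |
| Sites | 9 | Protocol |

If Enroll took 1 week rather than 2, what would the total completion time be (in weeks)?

25

The binding path is Protocol→Sites→Randomize→Database = 2+9+5+9 = 25; finish at 25 weeks.
Enroll is off the critical path — its longest chain is 23 weeks, giving 2 of slack.
The critical path is still Protocol→Sites→Randomize→Database; finish is now 25 weeks.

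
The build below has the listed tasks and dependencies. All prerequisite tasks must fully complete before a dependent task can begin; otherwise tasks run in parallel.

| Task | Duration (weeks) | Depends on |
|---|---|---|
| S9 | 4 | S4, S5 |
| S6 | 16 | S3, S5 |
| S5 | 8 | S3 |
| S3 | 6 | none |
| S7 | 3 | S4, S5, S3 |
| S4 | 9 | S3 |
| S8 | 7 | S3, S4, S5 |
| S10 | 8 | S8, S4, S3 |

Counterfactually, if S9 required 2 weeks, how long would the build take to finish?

The binding path is S3→S4→S8→S10 = 6+9+7+8 = 30; finish at 30 weeks.
S9 is off the critical path — its longest chain is 19 weeks, giving 11 of slack.
The critical path is still S3→S4→S8→S10; finish is now 30 weeks.

30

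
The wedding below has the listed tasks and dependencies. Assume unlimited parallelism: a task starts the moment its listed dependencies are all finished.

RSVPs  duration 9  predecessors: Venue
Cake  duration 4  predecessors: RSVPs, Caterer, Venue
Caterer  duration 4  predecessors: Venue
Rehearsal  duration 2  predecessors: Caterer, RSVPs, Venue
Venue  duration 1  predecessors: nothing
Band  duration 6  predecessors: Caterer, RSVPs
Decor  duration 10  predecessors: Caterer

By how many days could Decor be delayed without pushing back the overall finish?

1

Venue→RSVPs→Band = 1+9+6 = 16 sets the makespan at 16 days.
Longest path through Decor: 15 days (earliest finish 15, latest finish 16).
Slack of Decor = 6 − 5 = 1 day.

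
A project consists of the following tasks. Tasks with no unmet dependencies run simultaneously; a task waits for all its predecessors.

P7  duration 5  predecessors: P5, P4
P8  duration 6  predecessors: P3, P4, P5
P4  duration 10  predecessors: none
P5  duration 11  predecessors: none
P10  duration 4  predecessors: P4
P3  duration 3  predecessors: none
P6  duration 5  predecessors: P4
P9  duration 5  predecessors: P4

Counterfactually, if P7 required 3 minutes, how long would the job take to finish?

Critical path before the change: P5→P8 = 11+6 = 17 giving 17 minutes.
P7 has 1 minute of float (longest path through it is 16).
The critical path is still P5→P8; finish is now 17 minutes.

17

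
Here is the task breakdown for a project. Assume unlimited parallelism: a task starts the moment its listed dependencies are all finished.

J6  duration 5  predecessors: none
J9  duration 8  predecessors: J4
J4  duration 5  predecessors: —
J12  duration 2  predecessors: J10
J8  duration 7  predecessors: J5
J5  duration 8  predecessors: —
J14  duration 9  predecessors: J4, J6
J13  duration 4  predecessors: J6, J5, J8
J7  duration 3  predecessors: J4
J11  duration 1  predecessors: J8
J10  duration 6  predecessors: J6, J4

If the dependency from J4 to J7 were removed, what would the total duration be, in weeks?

Before: longest chain J5→J8→J13 = 8+7+4 = 19, finish 19.
Without J4→J7, J7's earliest start moves from 5 to 0.
New critical path: J5→J8→J13 = 8+7+4 = 19 ⇒ 19 weeks.

19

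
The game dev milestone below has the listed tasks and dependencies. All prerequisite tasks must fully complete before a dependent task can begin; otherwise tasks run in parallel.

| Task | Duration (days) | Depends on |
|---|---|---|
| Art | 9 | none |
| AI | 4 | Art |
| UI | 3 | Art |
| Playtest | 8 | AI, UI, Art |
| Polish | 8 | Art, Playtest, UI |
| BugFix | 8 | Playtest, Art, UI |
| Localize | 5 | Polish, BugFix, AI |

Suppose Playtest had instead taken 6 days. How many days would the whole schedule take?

32

Actual critical path: Art→AI→Playtest→Polish→Localize = 9+4+8+8+5 = 34 ⇒ 34 days.
Playtest lies on that path, so at 6 days the path becomes 32 days.
The critical path is still Art→AI→Playtest→Polish→Localize; finish is now 32 days.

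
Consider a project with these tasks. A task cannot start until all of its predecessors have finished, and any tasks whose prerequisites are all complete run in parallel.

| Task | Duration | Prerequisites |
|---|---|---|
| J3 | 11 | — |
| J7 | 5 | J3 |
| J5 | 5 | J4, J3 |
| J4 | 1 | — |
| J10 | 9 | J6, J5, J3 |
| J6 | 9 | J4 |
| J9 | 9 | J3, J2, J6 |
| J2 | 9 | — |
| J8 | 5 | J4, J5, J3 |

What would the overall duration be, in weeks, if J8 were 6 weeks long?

The binding path is J3→J5→J10 = 11+5+9 = 25; finish at 25 weeks.
J8 is off the critical path — its longest chain is 21 weeks, giving 4 of slack.
That remains the longest chain; total 25 weeks.

25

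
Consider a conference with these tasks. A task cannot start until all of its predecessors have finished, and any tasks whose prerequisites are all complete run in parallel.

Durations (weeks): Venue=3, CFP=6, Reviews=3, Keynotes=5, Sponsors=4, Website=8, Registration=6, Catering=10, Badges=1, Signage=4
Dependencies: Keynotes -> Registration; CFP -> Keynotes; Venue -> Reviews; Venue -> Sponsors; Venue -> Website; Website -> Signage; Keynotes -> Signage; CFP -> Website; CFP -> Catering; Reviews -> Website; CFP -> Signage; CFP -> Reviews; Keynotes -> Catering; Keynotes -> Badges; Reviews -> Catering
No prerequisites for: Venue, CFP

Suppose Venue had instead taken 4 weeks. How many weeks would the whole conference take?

21

Critical path before the change: CFP→Reviews→Website→Signage = 6+3+8+4 = 21 giving 21 weeks.
The longest path through Venue is only 18 weeks, so Venue has float 3.
That remains the longest chain; total 21 weeks.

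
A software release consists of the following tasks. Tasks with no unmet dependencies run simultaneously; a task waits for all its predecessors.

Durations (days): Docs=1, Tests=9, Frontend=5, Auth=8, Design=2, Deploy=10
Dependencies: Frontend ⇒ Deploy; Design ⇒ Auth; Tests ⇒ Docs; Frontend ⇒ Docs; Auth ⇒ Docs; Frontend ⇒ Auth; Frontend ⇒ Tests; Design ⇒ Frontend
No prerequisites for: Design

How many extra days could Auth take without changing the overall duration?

1

The longest chain is Design→Frontend→Tests→Docs = 2+5+9+1 = 17; overall finish 17 days.
The longest chain containing Auth totals 16 days.
Slack of Auth = 8 − 7 = 1 day.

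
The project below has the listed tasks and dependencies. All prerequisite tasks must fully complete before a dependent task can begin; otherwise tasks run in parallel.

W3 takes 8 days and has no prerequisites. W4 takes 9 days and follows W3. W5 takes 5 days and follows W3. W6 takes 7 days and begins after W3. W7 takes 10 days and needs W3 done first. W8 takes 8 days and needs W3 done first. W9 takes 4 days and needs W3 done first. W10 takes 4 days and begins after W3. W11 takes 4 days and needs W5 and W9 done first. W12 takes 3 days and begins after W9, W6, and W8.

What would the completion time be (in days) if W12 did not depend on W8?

With the dependency in place, W3→W8→W12 = 8+8+3 = 19 sets the finish at 19 days.
Without W8→W12, W12's earliest start moves from 16 to 15.
After: W3→W6→W12 = 8+7+3 = 18 → 18 days.

18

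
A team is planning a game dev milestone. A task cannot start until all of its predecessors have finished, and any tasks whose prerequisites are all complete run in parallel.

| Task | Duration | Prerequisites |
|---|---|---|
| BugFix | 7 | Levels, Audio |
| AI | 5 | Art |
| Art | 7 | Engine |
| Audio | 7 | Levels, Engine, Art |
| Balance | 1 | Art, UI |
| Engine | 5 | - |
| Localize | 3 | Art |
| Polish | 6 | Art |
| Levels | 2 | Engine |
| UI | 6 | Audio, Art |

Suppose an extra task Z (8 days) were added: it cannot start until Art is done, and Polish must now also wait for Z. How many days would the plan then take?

26

Originally the plan takes 26 days.
With Z inserted, Polish now waits for max(Art, Z).
New critical path: Engine→Art→Z→Polish = 5+7+8+6 = 26 ⇒ 26 days.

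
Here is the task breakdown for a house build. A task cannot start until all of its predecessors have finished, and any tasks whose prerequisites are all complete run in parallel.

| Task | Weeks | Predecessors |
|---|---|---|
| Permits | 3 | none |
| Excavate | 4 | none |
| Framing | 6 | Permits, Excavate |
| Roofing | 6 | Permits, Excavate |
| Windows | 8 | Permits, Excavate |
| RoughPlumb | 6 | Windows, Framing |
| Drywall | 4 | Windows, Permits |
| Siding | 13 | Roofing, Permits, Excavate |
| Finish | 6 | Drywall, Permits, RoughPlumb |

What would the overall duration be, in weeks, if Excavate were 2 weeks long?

As given, the longest chain is Excavate→Windows→RoughPlumb→Finish = 4+8+6+6 = 24, so the finish is 24 weeks.
Since Excavate is critical, the -2 change carries straight to that chain (now 22 weeks).
The binding chain switches to Permits→Windows→RoughPlumb→Finish = 3+8+6+6 = 23; finish 23 weeks.

23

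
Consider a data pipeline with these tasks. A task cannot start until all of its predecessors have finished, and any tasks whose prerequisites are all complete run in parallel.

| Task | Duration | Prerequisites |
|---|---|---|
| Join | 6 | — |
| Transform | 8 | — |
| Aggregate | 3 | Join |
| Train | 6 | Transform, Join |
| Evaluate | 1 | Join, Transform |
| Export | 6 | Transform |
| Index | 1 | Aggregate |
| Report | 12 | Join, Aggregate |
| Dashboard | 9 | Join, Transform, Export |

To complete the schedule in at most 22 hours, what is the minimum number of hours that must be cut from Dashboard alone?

Current finish: 23 hours; target: 22.
Dashboard is on every critical path, so each hour cut from Dashboard cuts the finish by one (this holds down to a finish of 21).
Need 23 − 22 = 1 hour off Dashboard → Dashboard becomes 8 hours, finish becomes 22.

1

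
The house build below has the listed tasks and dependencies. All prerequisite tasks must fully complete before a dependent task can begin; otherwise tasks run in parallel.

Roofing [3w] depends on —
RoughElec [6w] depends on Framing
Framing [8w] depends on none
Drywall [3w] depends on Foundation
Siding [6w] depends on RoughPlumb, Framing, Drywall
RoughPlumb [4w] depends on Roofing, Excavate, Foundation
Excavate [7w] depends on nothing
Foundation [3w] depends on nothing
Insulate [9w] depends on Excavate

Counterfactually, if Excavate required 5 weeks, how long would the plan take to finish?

15

The binding path is Excavate→RoughPlumb→Siding = 7+4+6 = 17; finish at 17 weeks.
Since Excavate is critical, the -2 change carries straight to that chain (now 15 weeks).
That remains the longest chain; total 15 weeks.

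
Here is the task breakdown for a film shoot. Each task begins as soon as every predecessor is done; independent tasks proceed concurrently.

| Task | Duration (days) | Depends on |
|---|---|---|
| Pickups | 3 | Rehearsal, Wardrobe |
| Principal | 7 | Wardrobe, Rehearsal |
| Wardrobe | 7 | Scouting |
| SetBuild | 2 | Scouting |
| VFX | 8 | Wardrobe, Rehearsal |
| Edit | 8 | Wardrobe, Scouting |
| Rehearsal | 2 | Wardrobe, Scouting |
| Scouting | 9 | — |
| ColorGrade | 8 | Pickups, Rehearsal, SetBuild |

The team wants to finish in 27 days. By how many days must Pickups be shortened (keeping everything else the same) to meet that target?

Current finish: 29 days; target: 27.
Pickups is on every critical path, so each day cut from Pickups cuts the finish by one (this holds down to a finish of 27).
Need 29 − 27 = 2 days off Pickups → Pickups becomes 1 day, finish becomes 27.

2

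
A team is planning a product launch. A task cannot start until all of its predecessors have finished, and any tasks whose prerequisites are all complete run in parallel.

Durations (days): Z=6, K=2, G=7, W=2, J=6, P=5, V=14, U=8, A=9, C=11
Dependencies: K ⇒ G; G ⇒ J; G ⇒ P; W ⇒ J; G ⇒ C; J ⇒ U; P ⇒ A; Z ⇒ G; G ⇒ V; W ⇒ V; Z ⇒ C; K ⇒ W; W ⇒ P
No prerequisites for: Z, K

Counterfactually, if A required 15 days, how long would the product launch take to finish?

33

Critical path before the change: Z→G→P→A = 6+7+5+9 = 27 giving 27 days.
A lies on that path, so at 15 days the path becomes 33 days.
The critical path is still Z→G→P→A; finish is now 33 days.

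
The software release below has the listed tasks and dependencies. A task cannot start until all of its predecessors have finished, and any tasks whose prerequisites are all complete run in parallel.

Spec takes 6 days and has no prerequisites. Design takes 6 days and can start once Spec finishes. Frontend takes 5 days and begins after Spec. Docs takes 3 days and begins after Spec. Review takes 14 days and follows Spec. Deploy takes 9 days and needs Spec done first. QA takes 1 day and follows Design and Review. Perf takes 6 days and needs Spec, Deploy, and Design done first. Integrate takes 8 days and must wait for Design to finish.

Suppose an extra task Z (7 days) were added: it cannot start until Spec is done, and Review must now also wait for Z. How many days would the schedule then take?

28

Originally the schedule takes 21 days.
With Z inserted, Review now waits for max(Spec, Z).
New critical path: Spec→Z→Review→QA = 6+7+14+1 = 28 ⇒ 28 days.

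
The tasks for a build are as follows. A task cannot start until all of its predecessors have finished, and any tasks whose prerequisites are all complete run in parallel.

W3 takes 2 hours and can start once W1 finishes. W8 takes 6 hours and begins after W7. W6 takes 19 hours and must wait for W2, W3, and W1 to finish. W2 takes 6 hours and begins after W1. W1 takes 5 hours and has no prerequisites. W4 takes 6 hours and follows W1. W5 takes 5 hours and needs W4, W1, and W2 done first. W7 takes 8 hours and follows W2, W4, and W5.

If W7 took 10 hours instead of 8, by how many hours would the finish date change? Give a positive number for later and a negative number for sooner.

The binding path is W1→W2→W5→W7→W8 = 5+6+5+8+6 = 30; finish at 30 hours.
Since W7 is critical, the +2 change carries straight to that chain (now 32 hours).
The critical path is still W1→W2→W5→W7→W8; finish is now 32 hours.
Change in finish: 32 − 30 = +2 hours.

2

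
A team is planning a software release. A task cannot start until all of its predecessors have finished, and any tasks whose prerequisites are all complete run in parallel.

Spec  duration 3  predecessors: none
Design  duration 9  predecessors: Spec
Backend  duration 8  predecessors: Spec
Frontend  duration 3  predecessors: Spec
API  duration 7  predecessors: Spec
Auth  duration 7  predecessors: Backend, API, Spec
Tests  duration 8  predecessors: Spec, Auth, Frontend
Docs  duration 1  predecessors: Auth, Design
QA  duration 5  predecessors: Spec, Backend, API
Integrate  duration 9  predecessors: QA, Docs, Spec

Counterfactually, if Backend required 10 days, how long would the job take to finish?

30

Actual critical path: Spec→Backend→Auth→Docs→Integrate = 3+8+7+1+9 = 28 ⇒ 28 days.
Backend is on the critical path; changing it to 10 makes that path 30 days.
No other chain overtakes it, so the finish is 30 days.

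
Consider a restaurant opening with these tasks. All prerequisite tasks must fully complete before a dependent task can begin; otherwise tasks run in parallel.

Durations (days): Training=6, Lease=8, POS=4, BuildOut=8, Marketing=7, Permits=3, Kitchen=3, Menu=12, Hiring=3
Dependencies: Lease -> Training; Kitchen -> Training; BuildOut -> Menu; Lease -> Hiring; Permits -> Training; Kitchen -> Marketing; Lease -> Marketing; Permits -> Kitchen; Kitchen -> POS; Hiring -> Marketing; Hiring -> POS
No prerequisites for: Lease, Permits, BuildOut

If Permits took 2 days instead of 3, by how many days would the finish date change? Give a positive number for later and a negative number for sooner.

The binding path is BuildOut→Menu = 8+12 = 20; finish at 20 days.
Permits is off the critical path — its longest chain is 13 days, giving 7 of slack.
The critical path is still BuildOut→Menu; finish is now 20 days.
Change in finish: 20 − 20 = +0 days.

0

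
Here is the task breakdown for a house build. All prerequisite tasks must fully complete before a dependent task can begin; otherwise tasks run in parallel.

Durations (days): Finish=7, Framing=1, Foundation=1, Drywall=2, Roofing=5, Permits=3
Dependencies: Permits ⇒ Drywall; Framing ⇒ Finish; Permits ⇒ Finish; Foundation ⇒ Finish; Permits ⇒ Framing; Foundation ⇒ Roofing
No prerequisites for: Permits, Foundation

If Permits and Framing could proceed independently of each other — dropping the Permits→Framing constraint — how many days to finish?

With the dependency in place, Permits→Framing→Finish = 3+1+7 = 11 sets the finish at 11 days.
Without Permits→Framing, Framing's earliest start moves from 3 to 0.
After: Permits→Finish = 3+7 = 10 → 10 days.

10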